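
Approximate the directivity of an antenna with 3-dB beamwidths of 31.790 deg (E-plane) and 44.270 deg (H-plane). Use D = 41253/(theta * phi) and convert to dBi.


D_linear = 41253 / (31.790 * 44.270) = 29.31268
D_dBi = 10 * log10(29.31268) = 14.67 dBi

14.67 dBi


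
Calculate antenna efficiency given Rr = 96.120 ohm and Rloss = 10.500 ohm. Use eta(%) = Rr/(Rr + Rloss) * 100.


eta = 96.120 / (96.120 + 10.500) * 100 = 90.15%

90.15%


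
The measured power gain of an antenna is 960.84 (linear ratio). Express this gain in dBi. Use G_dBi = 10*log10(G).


G_dBi = 10 * log10(960.84) = 29.83 dBi

29.83 dBi


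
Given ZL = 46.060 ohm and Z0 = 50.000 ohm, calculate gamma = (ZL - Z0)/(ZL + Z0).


gamma = (46.060 - 50.000) / (46.060 + 50.000) = -0.04102

-0.04102


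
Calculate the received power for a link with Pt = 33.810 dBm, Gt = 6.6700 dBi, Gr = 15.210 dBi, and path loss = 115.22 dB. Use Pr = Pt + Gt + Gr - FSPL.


Pr = 33.810 + 6.6700 + 15.210 - 115.22 = -59.53 dBm

-59.53 dBm


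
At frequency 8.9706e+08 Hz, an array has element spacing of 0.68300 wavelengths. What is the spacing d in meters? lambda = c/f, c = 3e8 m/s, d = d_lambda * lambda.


lambda = c / f = 3.0000e+08 / 8.9706e+08 = 0.3344258 m
d = 0.68300 * 0.3344258 = 0.2284 m

0.2284 m


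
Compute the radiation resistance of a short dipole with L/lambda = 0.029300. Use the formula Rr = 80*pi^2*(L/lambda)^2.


Rr = 80 * pi^2 * (0.029300)^2 = 80 * 9.869604 * 8.584900e-04 = 0.6778 ohm

0.6778 ohm


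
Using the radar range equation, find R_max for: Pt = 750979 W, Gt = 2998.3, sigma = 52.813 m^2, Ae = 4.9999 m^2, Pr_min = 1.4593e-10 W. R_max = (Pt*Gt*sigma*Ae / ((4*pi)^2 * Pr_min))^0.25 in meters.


R^4 = 750979*2998.3*52.813*4.9999 / ((4*pi)^2 * 1.4593e-10) = 2.580125e+19
R_max = 2.580125e+19^0.25 = 71271 m

71271 m


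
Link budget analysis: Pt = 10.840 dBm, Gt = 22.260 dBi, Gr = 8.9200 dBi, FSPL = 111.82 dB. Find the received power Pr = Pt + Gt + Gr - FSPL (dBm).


Pr = 10.840 + 22.260 + 8.9200 - 111.82 = -69.80 dBm

-69.80 dBm


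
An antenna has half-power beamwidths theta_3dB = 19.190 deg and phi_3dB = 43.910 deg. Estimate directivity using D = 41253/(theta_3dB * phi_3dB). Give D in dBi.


D_linear = 41253 / (19.190 * 43.910) = 48.95726
D_dBi = 10 * log10(48.95726) = 16.90 dBi

16.90 dBi


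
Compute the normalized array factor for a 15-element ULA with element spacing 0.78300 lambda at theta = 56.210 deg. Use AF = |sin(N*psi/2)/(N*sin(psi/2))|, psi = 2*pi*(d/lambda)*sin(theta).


psi = 2*pi*0.78300*sin(56.210 deg) = 4.088700 rad
AF = |sin(15*4.088700/2) / (15*sin(4.088700/2))| = 0.05110

0.05110


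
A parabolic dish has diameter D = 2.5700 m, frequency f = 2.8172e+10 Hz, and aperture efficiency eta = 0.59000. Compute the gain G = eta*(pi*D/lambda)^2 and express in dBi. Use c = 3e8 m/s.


lambda = c / f = 3.0000e+08 / 2.8172e+10 = 0.01064887 m
G_linear = 0.59000 * (pi * 2.5700 / 0.01064887)^2 = 339164.9
G_dBi = 10 * log10(339164.9) = 55.30 dBi

55.30 dBi


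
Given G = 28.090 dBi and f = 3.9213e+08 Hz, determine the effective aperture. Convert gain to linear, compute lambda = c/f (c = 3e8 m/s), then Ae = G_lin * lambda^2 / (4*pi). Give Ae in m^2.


lambda = c / f = 3.0000e+08 / 3.9213e+08 = 0.7650524 m
G_linear = 10^(28.090/10) = 644.1693
Ae = G_linear * lambda^2 / (4*pi) = 644.1693 * 0.7650524^2 / (4*pi) = 30.00 m^2

30.00 m^2


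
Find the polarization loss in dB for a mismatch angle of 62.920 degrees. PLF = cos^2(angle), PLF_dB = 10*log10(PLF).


PLF_linear = cos^2(62.920 deg) = 0.2072381
PLF_dB = 10 * log10(0.2072381) = -6.835 dB

-6.835 dB


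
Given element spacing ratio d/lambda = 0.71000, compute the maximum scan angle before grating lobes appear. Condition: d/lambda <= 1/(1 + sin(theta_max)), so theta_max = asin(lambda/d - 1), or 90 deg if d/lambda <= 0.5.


lambda/d - 1 = 1/0.71000 - 1 = 0.4084507
theta_max = asin(0.4084507) = 24.11 deg

24.11 deg


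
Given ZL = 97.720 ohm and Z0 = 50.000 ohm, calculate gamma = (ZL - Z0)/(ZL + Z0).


gamma = (97.720 - 50.000) / (97.720 + 50.000) = 0.3230

0.3230


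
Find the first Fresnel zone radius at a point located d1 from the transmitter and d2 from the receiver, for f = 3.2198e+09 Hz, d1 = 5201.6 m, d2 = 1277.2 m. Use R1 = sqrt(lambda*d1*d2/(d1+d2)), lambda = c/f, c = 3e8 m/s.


lambda = c / f = 3.0000e+08 / 3.2198e+09 = 0.09317349 m
R1 = sqrt(0.09317349 * 5201.6 * 1277.2 / (5201.6 + 1277.2)) = 9.775 m

9.775 m


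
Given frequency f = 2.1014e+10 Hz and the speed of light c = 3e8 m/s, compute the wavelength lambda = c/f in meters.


lambda = c / f = 3.0000e+08 / 2.1014e+10 = 0.01428 m

0.01428 m


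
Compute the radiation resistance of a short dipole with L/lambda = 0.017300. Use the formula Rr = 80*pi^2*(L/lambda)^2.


Rr = 80 * pi^2 * (0.017300)^2 = 80 * 9.869604 * 2.992900e-04 = 0.2363 ohm

0.2363 ohm


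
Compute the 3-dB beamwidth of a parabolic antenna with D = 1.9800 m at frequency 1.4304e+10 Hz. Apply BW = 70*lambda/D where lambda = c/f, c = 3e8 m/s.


lambda = c / f = 3.0000e+08 / 1.4304e+10 = 0.02097315 m
BW = 70 * 0.02097315 / 1.9800 = 0.7415 deg

0.7415 deg


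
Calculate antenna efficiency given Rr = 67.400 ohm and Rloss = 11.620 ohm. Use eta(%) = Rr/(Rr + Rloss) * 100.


eta = 67.400 / (67.400 + 11.620) * 100 = 85.29%

85.29%


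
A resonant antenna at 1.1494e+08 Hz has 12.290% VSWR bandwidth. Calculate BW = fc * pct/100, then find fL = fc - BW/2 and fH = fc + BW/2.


BW = 1.1494e+08 * 12.290/100 = 1.412613e+07 Hz
fL = 1.1494e+08 - 1.412613e+07/2 = 1.079e+08 Hz
fH = 1.1494e+08 + 1.412613e+07/2 = 1.220e+08 Hz

BW=1.413e+07 Hz, fL=1.079e+08 Hz, fH=1.220e+08 Hz


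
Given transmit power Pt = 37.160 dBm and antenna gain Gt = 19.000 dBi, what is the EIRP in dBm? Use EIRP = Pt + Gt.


EIRP = Pt + Gt = 37.160 + 19.000 = 56.16 dBm

56.16 dBm


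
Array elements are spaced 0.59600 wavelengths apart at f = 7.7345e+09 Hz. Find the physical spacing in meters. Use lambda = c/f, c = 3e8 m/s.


lambda = c / f = 3.0000e+08 / 7.7345e+09 = 0.03878725 m
d = 0.59600 * 0.03878725 = 0.02312 m

0.02312 m


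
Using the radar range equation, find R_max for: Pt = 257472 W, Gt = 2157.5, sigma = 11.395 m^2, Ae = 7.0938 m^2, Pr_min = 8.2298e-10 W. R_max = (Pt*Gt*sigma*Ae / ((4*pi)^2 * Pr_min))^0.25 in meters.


R^4 = 257472*2157.5*11.395*7.0938 / ((4*pi)^2 * 8.2298e-10) = 3.455135e+17
R_max = 3.455135e+17^0.25 = 24245 m

24245 m


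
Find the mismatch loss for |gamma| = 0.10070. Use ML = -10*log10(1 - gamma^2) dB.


ML = -10 * log10(1 - 0.10070^2) = -10 * log10(0.98985951) = 0.04426 dB

0.04426 dB


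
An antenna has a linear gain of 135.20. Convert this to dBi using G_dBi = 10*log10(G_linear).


G_dBi = 10 * log10(135.20) = 21.31 dBi

21.31 dBi


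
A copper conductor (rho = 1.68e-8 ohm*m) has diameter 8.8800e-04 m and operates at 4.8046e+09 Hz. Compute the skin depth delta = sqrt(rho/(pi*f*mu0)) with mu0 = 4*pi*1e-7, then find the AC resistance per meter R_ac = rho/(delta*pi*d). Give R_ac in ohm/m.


delta = sqrt(1.68e-8 / (pi * 4.8046e+09 * 4*pi*1e-7)) = 9.411225e-07 m
R_ac = 1.68e-8 / (9.411225e-07 * pi * 8.8800e-04) = 6.399 ohm/m

6.399 ohm/m


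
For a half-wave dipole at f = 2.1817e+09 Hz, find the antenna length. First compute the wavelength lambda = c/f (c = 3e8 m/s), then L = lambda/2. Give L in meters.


lambda = c / f = 3.0000e+08 / 2.1817e+09 = 0.1375074 m
L = lambda / 2 = 0.1375074 / 2 = 0.06875 m

0.06875 m


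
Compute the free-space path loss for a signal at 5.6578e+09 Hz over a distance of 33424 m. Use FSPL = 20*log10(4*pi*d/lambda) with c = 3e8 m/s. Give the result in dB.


lambda = c / f = 3.0000e+08 / 5.6578e+09 = 0.05302414 m
FSPL = 20 * log10(4*pi*33424/0.05302414) = 138.0 dB

138.0 dB


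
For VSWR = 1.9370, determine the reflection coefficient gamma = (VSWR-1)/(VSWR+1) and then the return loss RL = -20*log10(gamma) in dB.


gamma = (1.9370 - 1) / (1.9370 + 1) = 0.3190330
RL = -20 * log10(0.3190330) = 9.923 dB

9.923 dB


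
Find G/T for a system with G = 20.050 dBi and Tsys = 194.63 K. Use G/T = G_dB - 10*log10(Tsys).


G/T = 20.050 - 10*log10(194.63) = 20.050 - 22.89210 = -2.842 dB/K

-2.842 dB/K


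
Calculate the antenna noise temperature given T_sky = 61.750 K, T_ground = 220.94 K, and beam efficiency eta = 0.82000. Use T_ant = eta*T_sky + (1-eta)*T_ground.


T_ant = 0.82000 * 61.750 + (1 - 0.82000) * 220.94 = 90.40 K

90.40 K


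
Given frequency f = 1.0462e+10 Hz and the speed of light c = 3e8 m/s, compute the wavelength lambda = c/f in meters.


lambda = c / f = 3.0000e+08 / 1.0462e+10 = 0.02868 m

0.02868 m


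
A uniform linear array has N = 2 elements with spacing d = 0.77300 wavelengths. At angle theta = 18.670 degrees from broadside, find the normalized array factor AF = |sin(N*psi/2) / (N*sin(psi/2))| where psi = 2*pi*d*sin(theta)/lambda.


psi = 2*pi*0.77300*sin(18.670 deg) = 1.554777 rad
AF = |sin(2*1.554777/2) / (2*sin(1.554777/2))| = 0.7127

0.7127


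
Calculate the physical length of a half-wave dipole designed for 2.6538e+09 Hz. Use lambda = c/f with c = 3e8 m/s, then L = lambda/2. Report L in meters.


lambda = c / f = 3.0000e+08 / 2.6538e+09 = 0.1130454 m
L = lambda / 2 = 0.1130454 / 2 = 0.05652 m

0.05652 m


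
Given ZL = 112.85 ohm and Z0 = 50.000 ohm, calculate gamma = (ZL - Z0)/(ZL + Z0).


gamma = (112.85 - 50.000) / (112.85 + 50.000) = 0.3859

0.3859


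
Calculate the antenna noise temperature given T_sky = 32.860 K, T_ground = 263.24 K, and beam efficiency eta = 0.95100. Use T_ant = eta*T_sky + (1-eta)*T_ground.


T_ant = 0.95100 * 32.860 + (1 - 0.95100) * 263.24 = 44.15 K

44.15 K


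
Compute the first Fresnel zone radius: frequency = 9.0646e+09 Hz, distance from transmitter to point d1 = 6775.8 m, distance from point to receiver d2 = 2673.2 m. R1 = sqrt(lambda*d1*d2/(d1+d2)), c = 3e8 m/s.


lambda = c / f = 3.0000e+08 / 9.0646e+09 = 0.03309578 m
R1 = sqrt(0.03309578 * 6775.8 * 2673.2 / (6775.8 + 2673.2)) = 7.965 m

7.965 m


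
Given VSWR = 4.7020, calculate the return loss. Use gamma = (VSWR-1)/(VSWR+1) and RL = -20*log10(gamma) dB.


gamma = (4.7020 - 1) / (4.7020 + 1) = 0.6492459
RL = -20 * log10(0.6492459) = 3.752 dB

3.752 dB


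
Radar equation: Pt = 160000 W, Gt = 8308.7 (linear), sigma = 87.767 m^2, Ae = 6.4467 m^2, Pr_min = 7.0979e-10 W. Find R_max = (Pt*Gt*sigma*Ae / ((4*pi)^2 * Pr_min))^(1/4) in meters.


R^4 = 160000*8308.7*87.767*6.4467 / ((4*pi)^2 * 7.0979e-10) = 6.710767e+18
R_max = 6.710767e+18^0.25 = 50897 m

50897 m


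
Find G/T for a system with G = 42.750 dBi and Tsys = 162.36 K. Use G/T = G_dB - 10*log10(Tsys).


G/T = 42.750 - 10*log10(162.36) = 42.750 - 22.10479 = 20.65 dB/K

20.65 dB/K


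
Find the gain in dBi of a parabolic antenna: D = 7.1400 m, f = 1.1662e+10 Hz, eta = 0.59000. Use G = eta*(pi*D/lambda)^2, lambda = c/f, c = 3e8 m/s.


lambda = c / f = 3.0000e+08 / 1.1662e+10 = 0.02572458 m
G_linear = 0.59000 * (pi * 7.1400 / 0.02572458)^2 = 448592.1
G_dBi = 10 * log10(448592.1) = 56.52 dBi

56.52 dBi


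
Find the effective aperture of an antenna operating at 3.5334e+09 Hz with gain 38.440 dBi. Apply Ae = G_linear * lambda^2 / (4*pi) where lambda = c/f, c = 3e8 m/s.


lambda = c / f = 3.0000e+08 / 3.5334e+09 = 0.08490406 m
G_linear = 10^(38.440/10) = 6982.324
Ae = G_linear * lambda^2 / (4*pi) = 6982.324 * 0.08490406^2 / (4*pi) = 4.005 m^2

4.005 m^2


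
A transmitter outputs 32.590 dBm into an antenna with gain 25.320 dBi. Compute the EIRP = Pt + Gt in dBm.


EIRP = Pt + Gt = 32.590 + 25.320 = 57.91 dBm

57.91 dBm


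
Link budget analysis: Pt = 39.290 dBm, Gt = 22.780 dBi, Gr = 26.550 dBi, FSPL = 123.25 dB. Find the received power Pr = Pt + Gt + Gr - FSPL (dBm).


Pr = 39.290 + 22.780 + 26.550 - 123.25 = -34.63 dBm

-34.63 dBm


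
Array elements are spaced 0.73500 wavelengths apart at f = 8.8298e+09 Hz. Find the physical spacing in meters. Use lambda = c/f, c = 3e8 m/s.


lambda = c / f = 3.0000e+08 / 8.8298e+09 = 0.03397585 m
d = 0.73500 * 0.03397585 = 0.02497 m

0.02497 m


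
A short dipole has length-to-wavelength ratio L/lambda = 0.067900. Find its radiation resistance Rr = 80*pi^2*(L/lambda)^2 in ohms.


Rr = 80 * pi^2 * (0.067900)^2 = 80 * 9.869604 * 4.610410e-03 = 3.640 ohm

3.640 ohm


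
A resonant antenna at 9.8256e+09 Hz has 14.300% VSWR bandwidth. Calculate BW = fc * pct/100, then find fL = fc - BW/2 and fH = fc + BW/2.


BW = 9.8256e+09 * 14.300/100 = 1.405061e+09 Hz
fL = 9.8256e+09 - 1.405061e+09/2 = 9.123e+09 Hz
fH = 9.8256e+09 + 1.405061e+09/2 = 1.053e+10 Hz

BW=1.405e+09 Hz, fL=9.123e+09 Hz, fH=1.053e+10 Hz


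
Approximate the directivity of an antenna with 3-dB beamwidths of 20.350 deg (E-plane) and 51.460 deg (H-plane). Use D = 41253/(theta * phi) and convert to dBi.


D_linear = 41253 / (20.350 * 51.460) = 39.39321
D_dBi = 10 * log10(39.39321) = 15.95 dBi

15.95 dBi


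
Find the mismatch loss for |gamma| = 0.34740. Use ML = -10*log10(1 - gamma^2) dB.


ML = -10 * log10(1 - 0.34740^2) = -10 * log10(0.87931324) = 0.5586 dB

0.5586 dB


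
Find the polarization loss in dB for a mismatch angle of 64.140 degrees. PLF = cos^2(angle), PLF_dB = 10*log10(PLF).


PLF_linear = cos^2(64.140 deg) = 0.1902475
PLF_dB = 10 * log10(0.1902475) = -7.207 dB

-7.207 dB


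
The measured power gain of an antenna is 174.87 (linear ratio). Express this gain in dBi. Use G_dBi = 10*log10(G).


G_dBi = 10 * log10(174.87) = 22.43 dBi

22.43 dBi


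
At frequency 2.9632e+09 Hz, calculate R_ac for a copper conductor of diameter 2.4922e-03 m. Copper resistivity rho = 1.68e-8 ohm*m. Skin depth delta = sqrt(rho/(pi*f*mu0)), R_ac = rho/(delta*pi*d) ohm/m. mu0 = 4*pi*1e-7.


delta = sqrt(1.68e-8 / (pi * 2.9632e+09 * 4*pi*1e-7)) = 1.198379e-06 m
R_ac = 1.68e-8 / (1.198379e-06 * pi * 2.4922e-03) = 1.791 ohm/m

1.791 ohm/m


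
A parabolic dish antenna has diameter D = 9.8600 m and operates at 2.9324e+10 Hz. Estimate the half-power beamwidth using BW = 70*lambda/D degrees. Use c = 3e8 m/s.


lambda = c / f = 3.0000e+08 / 2.9324e+10 = 0.01023053 m
BW = 70 * 0.01023053 / 9.8600 = 0.07263 deg

0.07263 deg


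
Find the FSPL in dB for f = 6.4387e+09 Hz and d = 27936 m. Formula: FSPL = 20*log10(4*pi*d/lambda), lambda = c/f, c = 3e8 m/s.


lambda = c / f = 3.0000e+08 / 6.4387e+09 = 0.04659326 m
FSPL = 20 * log10(4*pi*27936/0.04659326) = 137.5 dB

137.5 dB


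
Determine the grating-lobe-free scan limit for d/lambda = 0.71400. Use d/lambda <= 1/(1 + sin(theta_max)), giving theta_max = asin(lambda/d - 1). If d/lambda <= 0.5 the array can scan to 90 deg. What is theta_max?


lambda/d - 1 = 1/0.71400 - 1 = 0.4005602
theta_max = asin(0.4005602) = 23.61 deg

23.61 deg


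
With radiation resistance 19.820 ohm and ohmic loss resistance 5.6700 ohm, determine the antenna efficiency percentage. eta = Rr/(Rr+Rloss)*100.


eta = 19.820 / (19.820 + 5.6700) * 100 = 77.76%

77.76%


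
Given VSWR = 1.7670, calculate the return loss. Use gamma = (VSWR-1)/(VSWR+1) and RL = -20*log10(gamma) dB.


gamma = (1.7670 - 1) / (1.7670 + 1) = 0.2771955
RL = -20 * log10(0.2771955) = 11.14 dB

11.14 dB


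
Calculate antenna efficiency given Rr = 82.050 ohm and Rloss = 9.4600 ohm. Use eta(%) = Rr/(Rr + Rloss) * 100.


eta = 82.050 / (82.050 + 9.4600) * 100 = 89.66%

89.66%


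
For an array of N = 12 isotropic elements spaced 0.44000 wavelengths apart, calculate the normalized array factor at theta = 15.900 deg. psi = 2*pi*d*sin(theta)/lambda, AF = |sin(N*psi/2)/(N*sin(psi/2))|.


psi = 2*pi*0.44000*sin(15.900 deg) = 0.7573881 rad
AF = |sin(12*0.7573881/2) / (12*sin(0.7573881/2))| = 0.2222

0.2222


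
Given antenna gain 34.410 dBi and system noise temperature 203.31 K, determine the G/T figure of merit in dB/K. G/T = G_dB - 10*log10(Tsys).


G/T = 34.410 - 10*log10(203.31) = 34.410 - 23.08159 = 11.33 dB/K

11.33 dB/K


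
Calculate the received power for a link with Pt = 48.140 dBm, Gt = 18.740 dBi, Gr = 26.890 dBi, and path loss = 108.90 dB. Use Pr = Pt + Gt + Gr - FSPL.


Pr = 48.140 + 18.740 + 26.890 - 108.90 = -15.13 dBm

-15.13 dBm


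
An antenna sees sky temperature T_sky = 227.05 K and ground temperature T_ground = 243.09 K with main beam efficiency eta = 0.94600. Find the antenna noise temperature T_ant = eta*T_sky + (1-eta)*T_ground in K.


T_ant = 0.94600 * 227.05 + (1 - 0.94600) * 243.09 = 227.9 K

227.9 K


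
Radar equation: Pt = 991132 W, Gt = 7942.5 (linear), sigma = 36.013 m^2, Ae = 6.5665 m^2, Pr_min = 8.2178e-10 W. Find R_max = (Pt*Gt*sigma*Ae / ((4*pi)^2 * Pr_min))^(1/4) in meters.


R^4 = 991132*7942.5*36.013*6.5665 / ((4*pi)^2 * 8.2178e-10) = 1.434520e+19
R_max = 1.434520e+19^0.25 = 61543 m

61543 m


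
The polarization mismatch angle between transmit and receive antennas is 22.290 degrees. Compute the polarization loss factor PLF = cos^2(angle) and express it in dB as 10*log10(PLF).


PLF_linear = cos^2(22.290 deg) = 0.8561356
PLF_dB = 10 * log10(0.8561356) = -0.6746 dB

-0.6746 dB


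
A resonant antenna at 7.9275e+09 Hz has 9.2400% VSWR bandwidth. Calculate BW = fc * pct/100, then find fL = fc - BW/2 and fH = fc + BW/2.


BW = 7.9275e+09 * 9.2400/100 = 7.325010e+08 Hz
fL = 7.9275e+09 - 7.325010e+08/2 = 7.561e+09 Hz
fH = 7.9275e+09 + 7.325010e+08/2 = 8.294e+09 Hz

BW=7.325e+08 Hz, fL=7.561e+09 Hz, fH=8.294e+09 Hz


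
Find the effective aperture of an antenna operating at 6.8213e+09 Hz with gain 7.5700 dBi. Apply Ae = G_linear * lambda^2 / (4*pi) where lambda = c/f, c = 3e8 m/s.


lambda = c / f = 3.0000e+08 / 6.8213e+09 = 0.04397989 m
G_linear = 10^(7.5700/10) = 5.714786
Ae = G_linear * lambda^2 / (4*pi) = 5.714786 * 0.04397989^2 / (4*pi) = 8.796e-04 m^2

8.796e-04 m^2


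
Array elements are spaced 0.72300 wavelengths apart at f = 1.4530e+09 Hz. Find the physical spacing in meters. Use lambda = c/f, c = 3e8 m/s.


lambda = c / f = 3.0000e+08 / 1.4530e+09 = 0.2064694 m
d = 0.72300 * 0.2064694 = 0.1493 m

0.1493 m


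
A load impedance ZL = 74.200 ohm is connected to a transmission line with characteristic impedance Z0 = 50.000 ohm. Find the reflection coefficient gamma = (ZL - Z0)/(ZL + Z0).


gamma = (74.200 - 50.000) / (74.200 + 50.000) = 0.1948

0.1948


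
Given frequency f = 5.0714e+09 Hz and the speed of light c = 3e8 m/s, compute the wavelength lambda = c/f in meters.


lambda = c / f = 3.0000e+08 / 5.0714e+09 = 0.05916 m

0.05916 m


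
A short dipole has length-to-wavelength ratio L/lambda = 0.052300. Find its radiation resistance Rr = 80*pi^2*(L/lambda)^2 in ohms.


Rr = 80 * pi^2 * (0.052300)^2 = 80 * 9.869604 * 2.735290e-03 = 2.160 ohm

2.160 ohm


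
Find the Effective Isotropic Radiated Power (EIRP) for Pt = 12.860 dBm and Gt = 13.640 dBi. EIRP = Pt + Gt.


EIRP = Pt + Gt = 12.860 + 13.640 = 26.50 dBm

26.50 dBm


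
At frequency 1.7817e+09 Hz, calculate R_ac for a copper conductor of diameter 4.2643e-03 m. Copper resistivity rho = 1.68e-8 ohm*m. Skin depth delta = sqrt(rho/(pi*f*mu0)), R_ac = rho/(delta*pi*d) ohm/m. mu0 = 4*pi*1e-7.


delta = sqrt(1.68e-8 / (pi * 1.7817e+09 * 4*pi*1e-7)) = 1.545459e-06 m
R_ac = 1.68e-8 / (1.545459e-06 * pi * 4.2643e-03) = 0.8114 ohm/m

0.8114 ohm/m


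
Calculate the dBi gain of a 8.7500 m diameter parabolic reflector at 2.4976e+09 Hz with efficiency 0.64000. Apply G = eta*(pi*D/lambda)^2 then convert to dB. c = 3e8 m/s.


lambda = c / f = 3.0000e+08 / 2.4976e+09 = 0.1201153 m
G_linear = 0.64000 * (pi * 8.7500 / 0.1201153)^2 = 33519.63
G_dBi = 10 * log10(33519.63) = 45.25 dBi

45.25 dBi


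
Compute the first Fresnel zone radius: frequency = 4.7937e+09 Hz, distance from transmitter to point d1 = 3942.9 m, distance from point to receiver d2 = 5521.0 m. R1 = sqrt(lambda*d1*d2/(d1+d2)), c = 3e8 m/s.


lambda = c / f = 3.0000e+08 / 4.7937e+09 = 0.06258214 m
R1 = sqrt(0.06258214 * 3942.9 * 5521.0 / (3942.9 + 5521.0)) = 12.00 m

12.00 m


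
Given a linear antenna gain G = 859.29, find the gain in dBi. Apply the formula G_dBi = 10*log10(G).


G_dBi = 10 * log10(859.29) = 29.34 dBi

29.34 dBi


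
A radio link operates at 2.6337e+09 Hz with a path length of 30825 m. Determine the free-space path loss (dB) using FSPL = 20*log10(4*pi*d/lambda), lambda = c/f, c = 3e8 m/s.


lambda = c / f = 3.0000e+08 / 2.6337e+09 = 0.1139082 m
FSPL = 20 * log10(4*pi*30825/0.1139082) = 130.6 dB

130.6 dB


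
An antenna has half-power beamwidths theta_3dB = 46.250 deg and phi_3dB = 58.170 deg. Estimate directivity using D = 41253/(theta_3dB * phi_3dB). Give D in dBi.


D_linear = 41253 / (46.250 * 58.170) = 15.33362
D_dBi = 10 * log10(15.33362) = 11.86 dBi

11.86 dBi


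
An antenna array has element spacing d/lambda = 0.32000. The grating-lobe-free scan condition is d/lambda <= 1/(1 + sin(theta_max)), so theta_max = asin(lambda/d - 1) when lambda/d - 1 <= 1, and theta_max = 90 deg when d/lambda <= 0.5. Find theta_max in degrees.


lambda/d - 1 = 1/0.32000 - 1 = 2.125000 >= 1
d/lambda <= 0.5, so the array can scan to endfire without grating lobes: theta_max = 90 deg

90 deg


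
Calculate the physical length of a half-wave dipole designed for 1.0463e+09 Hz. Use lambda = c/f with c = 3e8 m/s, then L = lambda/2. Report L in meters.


lambda = c / f = 3.0000e+08 / 1.0463e+09 = 0.2867246 m
L = lambda / 2 = 0.2867246 / 2 = 0.1434 m

0.1434 m


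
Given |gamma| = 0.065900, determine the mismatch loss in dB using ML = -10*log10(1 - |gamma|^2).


ML = -10 * log10(1 - 0.065900^2) = -10 * log10(0.99565719) = 0.01890 dB

0.01890 dB


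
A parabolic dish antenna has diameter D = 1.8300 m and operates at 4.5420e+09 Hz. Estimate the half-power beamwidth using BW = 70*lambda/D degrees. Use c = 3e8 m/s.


lambda = c / f = 3.0000e+08 / 4.5420e+09 = 0.06605020 m
BW = 70 * 0.06605020 / 1.8300 = 2.527 deg

2.527 deg


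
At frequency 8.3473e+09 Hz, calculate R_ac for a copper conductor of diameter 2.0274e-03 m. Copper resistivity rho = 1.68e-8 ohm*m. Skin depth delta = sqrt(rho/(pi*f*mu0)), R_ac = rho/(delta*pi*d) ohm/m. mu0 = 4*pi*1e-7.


delta = sqrt(1.68e-8 / (pi * 8.3473e+09 * 4*pi*1e-7)) = 7.140058e-07 m
R_ac = 1.68e-8 / (7.140058e-07 * pi * 2.0274e-03) = 3.694 ohm/m

3.694 ohm/m


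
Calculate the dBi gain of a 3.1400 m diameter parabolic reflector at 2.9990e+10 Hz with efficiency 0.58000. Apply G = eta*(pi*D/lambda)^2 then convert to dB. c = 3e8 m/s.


lambda = c / f = 3.0000e+08 / 2.9990e+10 = 0.01000333 m
G_linear = 0.58000 * (pi * 3.1400 / 0.01000333)^2 = 564024.3
G_dBi = 10 * log10(564024.3) = 57.51 dBi

57.51 dBi


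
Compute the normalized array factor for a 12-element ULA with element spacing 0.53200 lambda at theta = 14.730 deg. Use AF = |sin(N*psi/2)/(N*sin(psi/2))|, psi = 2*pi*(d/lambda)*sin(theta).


psi = 2*pi*0.53200*sin(14.730 deg) = 0.8499180 rad
AF = |sin(12*0.8499180/2) / (12*sin(0.8499180/2))| = 0.1872

0.1872


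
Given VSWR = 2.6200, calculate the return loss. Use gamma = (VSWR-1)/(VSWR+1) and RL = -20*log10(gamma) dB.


gamma = (2.6200 - 1) / (2.6200 + 1) = 0.4475138
RL = -20 * log10(0.4475138) = 6.984 dB

6.984 dB


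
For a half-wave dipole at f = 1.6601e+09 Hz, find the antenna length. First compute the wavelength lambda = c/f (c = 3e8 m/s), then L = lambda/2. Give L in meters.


lambda = c / f = 3.0000e+08 / 1.6601e+09 = 0.1807120 m
L = lambda / 2 = 0.1807120 / 2 = 0.09036 m

0.09036 m


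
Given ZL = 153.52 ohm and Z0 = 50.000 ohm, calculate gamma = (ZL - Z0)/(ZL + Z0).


gamma = (153.52 - 50.000) / (153.52 + 50.000) = 0.5086

0.5086


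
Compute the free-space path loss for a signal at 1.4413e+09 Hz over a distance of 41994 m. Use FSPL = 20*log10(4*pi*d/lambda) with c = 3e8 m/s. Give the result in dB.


lambda = c / f = 3.0000e+08 / 1.4413e+09 = 0.2081454 m
FSPL = 20 * log10(4*pi*41994/0.2081454) = 128.1 dB

128.1 dB


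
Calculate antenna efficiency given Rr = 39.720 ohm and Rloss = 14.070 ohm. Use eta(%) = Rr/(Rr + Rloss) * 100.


eta = 39.720 / (39.720 + 14.070) * 100 = 73.84%

73.84%


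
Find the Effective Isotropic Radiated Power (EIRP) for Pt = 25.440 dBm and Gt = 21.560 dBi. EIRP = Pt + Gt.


EIRP = Pt + Gt = 25.440 + 21.560 = 47.00 dBm

47.00 dBm


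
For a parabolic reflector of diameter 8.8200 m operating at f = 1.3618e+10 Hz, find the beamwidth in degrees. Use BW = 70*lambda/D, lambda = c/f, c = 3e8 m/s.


lambda = c / f = 3.0000e+08 / 1.3618e+10 = 0.02202967 m
BW = 70 * 0.02202967 / 8.8200 = 0.1748 deg

0.1748 deg


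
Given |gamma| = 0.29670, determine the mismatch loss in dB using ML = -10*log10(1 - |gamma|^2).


ML = -10 * log10(1 - 0.29670^2) = -10 * log10(0.91196911) = 0.4002 dB

0.4002 dB


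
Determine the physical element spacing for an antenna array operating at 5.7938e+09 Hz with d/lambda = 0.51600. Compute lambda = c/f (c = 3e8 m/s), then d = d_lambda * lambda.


lambda = c / f = 3.0000e+08 / 5.7938e+09 = 0.05177949 m
d = 0.51600 * 0.05177949 = 0.02672 m

0.02672 m


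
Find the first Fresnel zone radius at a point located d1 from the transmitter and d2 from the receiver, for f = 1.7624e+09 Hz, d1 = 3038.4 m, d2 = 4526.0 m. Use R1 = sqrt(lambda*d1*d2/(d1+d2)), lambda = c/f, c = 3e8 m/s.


lambda = c / f = 3.0000e+08 / 1.7624e+09 = 0.1702224 m
R1 = sqrt(0.1702224 * 3038.4 * 4526.0 / (3038.4 + 4526.0)) = 17.59 m

17.59 m


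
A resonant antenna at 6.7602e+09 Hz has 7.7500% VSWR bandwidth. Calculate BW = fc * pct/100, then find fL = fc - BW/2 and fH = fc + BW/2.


BW = 6.7602e+09 * 7.7500/100 = 5.239155e+08 Hz
fL = 6.7602e+09 - 5.239155e+08/2 = 6.498e+09 Hz
fH = 6.7602e+09 + 5.239155e+08/2 = 7.022e+09 Hz

BW=5.239e+08 Hz, fL=6.498e+09 Hz, fH=7.022e+09 Hz


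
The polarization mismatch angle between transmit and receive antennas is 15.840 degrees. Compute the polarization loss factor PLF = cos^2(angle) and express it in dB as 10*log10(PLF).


PLF_linear = cos^2(15.840 deg) = 0.9254972
PLF_dB = 10 * log10(0.9254972) = -0.3362 dB

-0.3362 dB


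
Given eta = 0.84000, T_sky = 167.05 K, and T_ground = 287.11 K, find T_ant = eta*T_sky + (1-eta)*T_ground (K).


T_ant = 0.84000 * 167.05 + (1 - 0.84000) * 287.11 = 186.3 K

186.3 K


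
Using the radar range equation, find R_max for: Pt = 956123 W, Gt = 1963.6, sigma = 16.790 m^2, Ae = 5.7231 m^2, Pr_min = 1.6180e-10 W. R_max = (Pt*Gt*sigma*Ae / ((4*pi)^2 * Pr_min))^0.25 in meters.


R^4 = 956123*1963.6*16.790*5.7231 / ((4*pi)^2 * 1.6180e-10) = 7.060746e+18
R_max = 7.060746e+18^0.25 = 51548 m

51548 m


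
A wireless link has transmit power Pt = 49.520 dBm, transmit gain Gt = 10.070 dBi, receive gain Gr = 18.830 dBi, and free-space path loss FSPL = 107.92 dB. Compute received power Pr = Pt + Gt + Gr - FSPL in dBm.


Pr = 49.520 + 10.070 + 18.830 - 107.92 = -29.50 dBm

-29.50 dBm


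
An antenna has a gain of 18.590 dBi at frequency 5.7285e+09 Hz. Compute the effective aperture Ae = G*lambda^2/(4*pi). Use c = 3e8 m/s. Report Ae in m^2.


lambda = c / f = 3.0000e+08 / 5.7285e+09 = 0.05236973 m
G_linear = 10^(18.590/10) = 72.27698
Ae = G_linear * lambda^2 / (4*pi) = 72.27698 * 0.05236973^2 / (4*pi) = 0.01577 m^2

0.01577 m^2


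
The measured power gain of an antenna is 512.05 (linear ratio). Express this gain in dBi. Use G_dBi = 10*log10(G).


G_dBi = 10 * log10(512.05) = 27.09 dBi

27.09 dBi


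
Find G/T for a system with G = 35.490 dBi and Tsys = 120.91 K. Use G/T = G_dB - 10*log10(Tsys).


G/T = 35.490 - 10*log10(120.91) = 35.490 - 20.82462 = 14.67 dB/K

14.67 dB/K


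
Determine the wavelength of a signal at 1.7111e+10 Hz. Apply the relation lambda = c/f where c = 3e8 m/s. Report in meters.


lambda = c / f = 3.0000e+08 / 1.7111e+10 = 0.01753 m

0.01753 m


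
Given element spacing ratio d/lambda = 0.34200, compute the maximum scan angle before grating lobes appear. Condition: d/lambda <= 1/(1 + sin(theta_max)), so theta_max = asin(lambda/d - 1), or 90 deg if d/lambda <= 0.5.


lambda/d - 1 = 1/0.34200 - 1 = 1.923977 >= 1
d/lambda <= 0.5, so the array can scan to endfire without grating lobes: theta_max = 90 deg

90 deg


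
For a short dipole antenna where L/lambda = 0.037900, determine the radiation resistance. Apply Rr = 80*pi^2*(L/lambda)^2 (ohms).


Rr = 80 * pi^2 * (0.037900)^2 = 80 * 9.869604 * 1.436410e-03 = 1.134 ohm

1.134 ohm


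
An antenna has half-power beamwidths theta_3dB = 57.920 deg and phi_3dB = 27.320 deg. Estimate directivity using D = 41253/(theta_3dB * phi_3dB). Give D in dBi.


D_linear = 41253 / (57.920 * 27.320) = 26.07032
D_dBi = 10 * log10(26.07032) = 14.16 dBi

14.16 dBi


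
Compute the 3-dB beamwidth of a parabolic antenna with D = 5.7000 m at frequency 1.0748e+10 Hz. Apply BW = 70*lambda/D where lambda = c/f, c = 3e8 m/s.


lambda = c / f = 3.0000e+08 / 1.0748e+10 = 0.02791217 m
BW = 70 * 0.02791217 / 5.7000 = 0.3428 deg

0.3428 deg


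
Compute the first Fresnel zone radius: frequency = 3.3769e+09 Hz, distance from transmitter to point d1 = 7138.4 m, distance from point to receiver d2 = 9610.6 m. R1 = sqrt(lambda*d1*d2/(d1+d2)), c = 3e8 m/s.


lambda = c / f = 3.0000e+08 / 3.3769e+09 = 0.08883888 m
R1 = sqrt(0.08883888 * 7138.4 * 9610.6 / (7138.4 + 9610.6)) = 19.08 m

19.08 m


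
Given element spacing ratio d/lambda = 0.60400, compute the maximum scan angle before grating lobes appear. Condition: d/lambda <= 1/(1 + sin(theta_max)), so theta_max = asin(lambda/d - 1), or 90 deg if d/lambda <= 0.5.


lambda/d - 1 = 1/0.60400 - 1 = 0.6556291
theta_max = asin(0.6556291) = 40.97 deg

40.97 deg


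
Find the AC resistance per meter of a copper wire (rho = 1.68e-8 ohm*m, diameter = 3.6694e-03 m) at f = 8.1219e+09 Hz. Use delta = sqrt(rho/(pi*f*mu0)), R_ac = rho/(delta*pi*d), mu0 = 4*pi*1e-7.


delta = sqrt(1.68e-8 / (pi * 8.1219e+09 * 4*pi*1e-7)) = 7.238456e-07 m
R_ac = 1.68e-8 / (7.238456e-07 * pi * 3.6694e-03) = 2.013 ohm/m

2.013 ohm/m


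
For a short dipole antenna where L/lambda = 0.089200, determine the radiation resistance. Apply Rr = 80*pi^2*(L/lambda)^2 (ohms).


Rr = 80 * pi^2 * (0.089200)^2 = 80 * 9.869604 * 7.956640e-03 = 6.282 ohm

6.282 ohm


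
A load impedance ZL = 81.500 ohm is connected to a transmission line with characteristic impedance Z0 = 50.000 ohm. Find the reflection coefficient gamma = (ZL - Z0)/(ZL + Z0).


gamma = (81.500 - 50.000) / (81.500 + 50.000) = 0.2395

0.2395


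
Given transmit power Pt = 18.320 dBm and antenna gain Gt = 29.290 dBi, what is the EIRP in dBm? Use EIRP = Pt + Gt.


EIRP = Pt + Gt = 18.320 + 29.290 = 47.61 dBm

47.61 dBm


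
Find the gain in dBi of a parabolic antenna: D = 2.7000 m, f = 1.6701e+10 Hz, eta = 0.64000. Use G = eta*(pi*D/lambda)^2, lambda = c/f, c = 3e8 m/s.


lambda = c / f = 3.0000e+08 / 1.6701e+10 = 0.01796300 m
G_linear = 0.64000 * (pi * 2.7000 / 0.01796300)^2 = 142708.4
G_dBi = 10 * log10(142708.4) = 51.54 dBi

51.54 dBi


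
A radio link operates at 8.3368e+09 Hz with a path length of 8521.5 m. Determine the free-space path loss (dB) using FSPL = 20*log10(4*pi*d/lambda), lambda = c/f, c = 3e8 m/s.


lambda = c / f = 3.0000e+08 / 8.3368e+09 = 0.03598503 m
FSPL = 20 * log10(4*pi*8521.5/0.03598503) = 129.5 dB

129.5 dB


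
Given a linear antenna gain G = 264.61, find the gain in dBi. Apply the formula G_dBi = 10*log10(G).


G_dBi = 10 * log10(264.61) = 24.23 dBi

24.23 dBi


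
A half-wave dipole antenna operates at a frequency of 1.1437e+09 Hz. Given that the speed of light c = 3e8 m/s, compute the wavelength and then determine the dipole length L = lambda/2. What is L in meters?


lambda = c / f = 3.0000e+08 / 1.1437e+09 = 0.2623065 m
L = lambda / 2 = 0.2623065 / 2 = 0.1312 m

0.1312 m


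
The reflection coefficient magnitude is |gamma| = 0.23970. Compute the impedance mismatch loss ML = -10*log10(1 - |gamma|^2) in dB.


ML = -10 * log10(1 - 0.23970^2) = -10 * log10(0.94254391) = 0.2570 dB

0.2570 dB


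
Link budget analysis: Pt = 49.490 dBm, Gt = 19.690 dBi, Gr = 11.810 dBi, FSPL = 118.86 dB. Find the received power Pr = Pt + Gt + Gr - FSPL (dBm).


Pr = 49.490 + 19.690 + 11.810 - 118.86 = -37.87 dBm

-37.87 dBm


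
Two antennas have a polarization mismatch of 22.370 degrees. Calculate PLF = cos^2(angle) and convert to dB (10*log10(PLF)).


PLF_linear = cos^2(22.370 deg) = 0.8551541
PLF_dB = 10 * log10(0.8551541) = -0.6796 dB

-0.6796 dB


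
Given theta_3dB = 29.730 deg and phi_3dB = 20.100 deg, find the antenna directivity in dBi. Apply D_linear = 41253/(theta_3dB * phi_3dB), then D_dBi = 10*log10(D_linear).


D_linear = 41253 / (29.730 * 20.100) = 69.03424
D_dBi = 10 * log10(69.03424) = 18.39 dBi

18.39 dBi


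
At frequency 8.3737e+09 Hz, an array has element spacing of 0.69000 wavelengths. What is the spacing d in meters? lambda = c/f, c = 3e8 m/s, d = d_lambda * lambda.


lambda = c / f = 3.0000e+08 / 8.3737e+09 = 0.03582646 m
d = 0.69000 * 0.03582646 = 0.02472 m

0.02472 m


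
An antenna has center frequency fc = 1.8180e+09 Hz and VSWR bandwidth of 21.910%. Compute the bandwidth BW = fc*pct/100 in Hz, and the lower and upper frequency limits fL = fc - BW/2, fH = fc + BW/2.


BW = 1.8180e+09 * 21.910/100 = 3.983238e+08 Hz
fL = 1.8180e+09 - 3.983238e+08/2 = 1.619e+09 Hz
fH = 1.8180e+09 + 3.983238e+08/2 = 2.017e+09 Hz

BW=3.983e+08 Hz, fL=1.619e+09 Hz, fH=2.017e+09 Hz


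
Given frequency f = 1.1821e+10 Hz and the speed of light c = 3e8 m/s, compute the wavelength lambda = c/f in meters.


lambda = c / f = 3.0000e+08 / 1.1821e+10 = 0.02538 m

0.02538 m


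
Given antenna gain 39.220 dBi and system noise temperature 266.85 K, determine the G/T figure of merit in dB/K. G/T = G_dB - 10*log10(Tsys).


G/T = 39.220 - 10*log10(266.85) = 39.220 - 24.26267 = 14.96 dB/K

14.96 dB/K


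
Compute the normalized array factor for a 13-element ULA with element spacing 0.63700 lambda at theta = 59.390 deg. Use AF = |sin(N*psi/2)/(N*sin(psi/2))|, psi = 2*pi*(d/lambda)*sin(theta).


psi = 2*pi*0.63700*sin(59.390 deg) = 3.444669 rad
AF = |sin(13*3.444669/2) / (13*sin(3.444669/2))| = 0.03025

0.03025


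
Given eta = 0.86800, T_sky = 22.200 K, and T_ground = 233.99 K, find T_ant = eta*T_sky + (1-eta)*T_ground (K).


T_ant = 0.86800 * 22.200 + (1 - 0.86800) * 233.99 = 50.16 K

50.16 K


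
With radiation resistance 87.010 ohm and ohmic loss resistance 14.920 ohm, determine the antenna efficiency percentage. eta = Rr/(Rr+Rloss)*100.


eta = 87.010 / (87.010 + 14.920) * 100 = 85.36%

85.36%


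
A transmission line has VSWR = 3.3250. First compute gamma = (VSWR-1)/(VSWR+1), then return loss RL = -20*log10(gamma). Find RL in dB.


gamma = (3.3250 - 1) / (3.3250 + 1) = 0.5375723
RL = -20 * log10(0.5375723) = 5.391 dB

5.391 dB


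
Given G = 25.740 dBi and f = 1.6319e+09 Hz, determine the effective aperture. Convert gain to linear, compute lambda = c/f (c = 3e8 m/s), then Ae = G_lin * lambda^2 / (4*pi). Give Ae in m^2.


lambda = c / f = 3.0000e+08 / 1.6319e+09 = 0.1838348 m
G_linear = 10^(25.740/10) = 374.9730
Ae = G_linear * lambda^2 / (4*pi) = 374.9730 * 0.1838348^2 / (4*pi) = 1.008 m^2

1.008 m^2


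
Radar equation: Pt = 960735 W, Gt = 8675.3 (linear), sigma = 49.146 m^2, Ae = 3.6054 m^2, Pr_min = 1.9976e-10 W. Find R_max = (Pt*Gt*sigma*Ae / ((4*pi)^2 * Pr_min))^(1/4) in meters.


R^4 = 960735*8675.3*49.146*3.6054 / ((4*pi)^2 * 1.9976e-10) = 4.681677e+19
R_max = 4.681677e+19^0.25 = 82718 m

82718 m


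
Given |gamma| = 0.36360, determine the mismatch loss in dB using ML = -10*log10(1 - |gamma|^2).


ML = -10 * log10(1 - 0.36360^2) = -10 * log10(0.86779504) = 0.6158 dB

0.6158 dB


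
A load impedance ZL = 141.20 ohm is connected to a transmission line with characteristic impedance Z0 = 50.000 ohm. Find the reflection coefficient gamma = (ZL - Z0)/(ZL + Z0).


gamma = (141.20 - 50.000) / (141.20 + 50.000) = 0.4770

0.4770


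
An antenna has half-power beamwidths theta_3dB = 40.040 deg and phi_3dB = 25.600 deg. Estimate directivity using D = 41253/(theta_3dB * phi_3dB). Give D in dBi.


D_linear = 41253 / (40.040 * 25.600) = 40.24589
D_dBi = 10 * log10(40.24589) = 16.05 dBi

16.05 dBi


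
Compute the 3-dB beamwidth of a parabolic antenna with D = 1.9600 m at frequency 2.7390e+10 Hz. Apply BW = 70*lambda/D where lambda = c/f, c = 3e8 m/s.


lambda = c / f = 3.0000e+08 / 2.7390e+10 = 0.01095290 m
BW = 70 * 0.01095290 / 1.9600 = 0.3912 deg

0.3912 deg


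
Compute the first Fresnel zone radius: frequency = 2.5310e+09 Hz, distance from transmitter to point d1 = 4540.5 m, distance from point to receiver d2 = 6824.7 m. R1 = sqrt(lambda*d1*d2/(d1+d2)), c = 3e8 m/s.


lambda = c / f = 3.0000e+08 / 2.5310e+09 = 0.1185302 m
R1 = sqrt(0.1185302 * 4540.5 * 6824.7 / (4540.5 + 6824.7)) = 17.98 m

17.98 m


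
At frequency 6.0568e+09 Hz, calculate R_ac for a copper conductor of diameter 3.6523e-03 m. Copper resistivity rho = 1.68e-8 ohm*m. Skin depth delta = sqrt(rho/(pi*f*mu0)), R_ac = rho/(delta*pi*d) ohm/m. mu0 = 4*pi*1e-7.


delta = sqrt(1.68e-8 / (pi * 6.0568e+09 * 4*pi*1e-7)) = 8.382106e-07 m
R_ac = 1.68e-8 / (8.382106e-07 * pi * 3.6523e-03) = 1.747 ohm/m

1.747 ohm/m


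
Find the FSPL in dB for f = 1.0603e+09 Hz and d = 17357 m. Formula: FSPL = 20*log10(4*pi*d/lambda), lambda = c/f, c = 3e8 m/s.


lambda = c / f = 3.0000e+08 / 1.0603e+09 = 0.2829388 m
FSPL = 20 * log10(4*pi*17357/0.2829388) = 117.7 dB

117.7 dB


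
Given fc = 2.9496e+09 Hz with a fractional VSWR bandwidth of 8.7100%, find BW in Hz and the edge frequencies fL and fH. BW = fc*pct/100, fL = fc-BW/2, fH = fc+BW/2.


BW = 2.9496e+09 * 8.7100/100 = 2.569102e+08 Hz
fL = 2.9496e+09 - 2.569102e+08/2 = 2.821e+09 Hz
fH = 2.9496e+09 + 2.569102e+08/2 = 3.078e+09 Hz

BW=2.569e+08 Hz, fL=2.821e+09 Hz, fH=3.078e+09 Hz


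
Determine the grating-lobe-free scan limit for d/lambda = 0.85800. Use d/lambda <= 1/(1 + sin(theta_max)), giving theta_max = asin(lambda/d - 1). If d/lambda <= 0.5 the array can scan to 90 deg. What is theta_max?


lambda/d - 1 = 1/0.85800 - 1 = 0.1655012
theta_max = asin(0.1655012) = 9.526 deg

9.526 deg


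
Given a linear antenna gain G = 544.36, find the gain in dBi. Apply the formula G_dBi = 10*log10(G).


G_dBi = 10 * log10(544.36) = 27.36 dBi

27.36 dBi


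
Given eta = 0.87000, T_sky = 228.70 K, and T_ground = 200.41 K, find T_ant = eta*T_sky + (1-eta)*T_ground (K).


T_ant = 0.87000 * 228.70 + (1 - 0.87000) * 200.41 = 225.0 K

225.0 K


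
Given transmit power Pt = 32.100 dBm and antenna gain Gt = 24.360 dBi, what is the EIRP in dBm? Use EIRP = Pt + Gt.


EIRP = Pt + Gt = 32.100 + 24.360 = 56.46 dBm

56.46 dBm


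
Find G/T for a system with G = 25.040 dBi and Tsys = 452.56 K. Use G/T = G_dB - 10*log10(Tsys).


G/T = 25.040 - 10*log10(452.56) = 25.040 - 26.55676 = -1.517 dB/K

-1.517 dB/K


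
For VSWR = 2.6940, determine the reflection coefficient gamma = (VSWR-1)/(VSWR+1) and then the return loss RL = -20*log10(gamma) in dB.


gamma = (2.6940 - 1) / (2.6940 + 1) = 0.4585815
RL = -20 * log10(0.4585815) = 6.772 dB

6.772 dB


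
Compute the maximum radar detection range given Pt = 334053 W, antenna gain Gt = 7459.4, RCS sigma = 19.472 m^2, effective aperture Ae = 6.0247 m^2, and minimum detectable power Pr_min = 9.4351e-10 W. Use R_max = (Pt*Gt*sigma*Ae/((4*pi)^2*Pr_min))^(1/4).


R^4 = 334053*7459.4*19.472*6.0247 / ((4*pi)^2 * 9.4351e-10) = 1.962000e+18
R_max = 1.962000e+18^0.25 = 37426 m

37426 m


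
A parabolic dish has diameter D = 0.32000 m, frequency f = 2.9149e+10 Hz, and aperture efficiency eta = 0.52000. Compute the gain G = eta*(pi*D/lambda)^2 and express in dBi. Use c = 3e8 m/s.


lambda = c / f = 3.0000e+08 / 2.9149e+10 = 0.01029195 m
G_linear = 0.52000 * (pi * 0.32000 / 0.01029195)^2 = 4961.440
G_dBi = 10 * log10(4961.440) = 36.96 dBi

36.96 dBi
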